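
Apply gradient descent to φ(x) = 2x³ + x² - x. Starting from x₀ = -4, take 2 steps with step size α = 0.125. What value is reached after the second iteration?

-176.98046875

φ′(x) = 6x² + 2x - 1
x₁ = -4 − 0.125·87 = -14.875
x₂ = -14.875 − 0.125·1296.84375 = -176.98046875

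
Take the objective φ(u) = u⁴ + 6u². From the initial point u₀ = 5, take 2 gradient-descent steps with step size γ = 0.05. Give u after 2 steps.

2424.2

φ′(u) = 4u³ + 12u
Step 1: φ′(5) = 560; u₁ = 5 − 0.05·560 = -23
Step 2: φ′(-23) = -48944; u₂ = -23 − 0.05·(-48944) = 2424.2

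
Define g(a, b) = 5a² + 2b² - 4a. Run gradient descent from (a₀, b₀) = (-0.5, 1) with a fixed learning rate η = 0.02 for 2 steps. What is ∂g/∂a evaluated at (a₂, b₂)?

-5.76

∇g = (10a - 4, 4b)
Step 1: at (-0.5, 1), ∇g = (-9, 4) → (-0.5, 1) − 0.02·(-9, 4) = (-0.32, 0.92)
Step 2: at (-0.32, 0.92), ∇g = (-7.2, 3.68) → (-0.32, 0.92) − 0.02·(-7.2, 3.68) = (-0.176, 0.8464)
∂g/∂a at (-0.176, 0.8464) = -5.76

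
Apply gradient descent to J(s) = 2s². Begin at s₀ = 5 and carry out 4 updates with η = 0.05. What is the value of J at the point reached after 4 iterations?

8.388608

J′(s) = 4s
Step 1: J′(5) = 20; s₁ = 5 − 0.05·20 = 4
Step 2: J′(4) = 16; s₂ = 4 − 0.05·16 = 3.2
Step 3: J′(3.2) = 12.8; s₃ = 3.2 − 0.05·12.8 = 2.56
Step 4: J′(2.56) = 10.24; s₄ = 2.56 − 0.05·10.24 = 2.048
J(2.048) = 8.388608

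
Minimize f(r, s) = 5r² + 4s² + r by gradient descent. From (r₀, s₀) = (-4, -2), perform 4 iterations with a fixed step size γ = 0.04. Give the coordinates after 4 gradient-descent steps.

(-0.60544, -0.42762752)

∇f = (10r + 1, 8s)
(r₁, s₁) = (-4, -2) − 0.04·(-39, -16) = (-2.44, -1.36)
(r₂, s₂) = (-2.44, -1.36) − 0.04·(-23.4, -10.88) = (-1.504, -0.9248)
(r₃, s₃) = (-1.504, -0.9248) − 0.04·(-14.04, -7.3984) = (-0.9424, -0.628864)
(r₄, s₄) = (-0.9424, -0.628864) − 0.04·(-8.424, -5.030912) = (-0.60544, -0.42762752)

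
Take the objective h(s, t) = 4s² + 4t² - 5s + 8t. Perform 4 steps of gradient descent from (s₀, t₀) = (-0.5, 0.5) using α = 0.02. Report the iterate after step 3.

∇h = (8s - 5, 8t + 8)
Step 1: at (-0.5, 0.5), ∇h = (-9, 12) → (-0.5, 0.5) − 0.02·(-9, 12) = (-0.32, 0.26)
Step 2: at (-0.32, 0.26), ∇h = (-7.56, 10.08) → (-0.32, 0.26) − 0.02·(-7.56, 10.08) = (-0.1688, 0.0584)
Step 3: at (-0.1688, 0.0584), ∇h = (-6.3504, 8.4672) → (-0.1688, 0.0584) − 0.02·(-6.3504, 8.4672) = (-0.041792, -0.110944)

(-0.041792, -0.110944)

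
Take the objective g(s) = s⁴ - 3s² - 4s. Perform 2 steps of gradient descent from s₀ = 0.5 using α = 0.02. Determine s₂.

g′(s) = 4s³ - 6s - 4
Step 1: g′(0.5) = -6.5; s₁ = 0.5 − 0.02·(-6.5) = 0.63
Step 2: g′(0.63) = -6.779812; s₂ = 0.63 − 0.02·(-6.779812) = 0.76559624

0.76559624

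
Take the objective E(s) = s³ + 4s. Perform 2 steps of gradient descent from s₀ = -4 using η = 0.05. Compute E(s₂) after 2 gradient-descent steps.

-2424.061943704

E′(s) = 3s² + 4
Step 1: E′(-4) = 52; s₁ = -4 − 0.05·52 = -6.6
Step 2: E′(-6.6) = 134.68; s₂ = -6.6 − 0.05·134.68 = -13.334
E(-13.334) = -2424.061943704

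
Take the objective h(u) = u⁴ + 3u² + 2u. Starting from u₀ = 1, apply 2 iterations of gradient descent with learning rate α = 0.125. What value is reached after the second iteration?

-0.3125

h′(u) = 4u³ + 6u + 2
Step 1: h′(1) = 12; u₁ = 1 − 0.125·12 = -0.5
Step 2: h′(-0.5) = -1.5; u₂ = -0.5 − 0.125·(-1.5) = -0.3125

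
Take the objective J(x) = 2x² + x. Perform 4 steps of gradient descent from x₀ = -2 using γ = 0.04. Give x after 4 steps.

-1.12127488

J′(x) = 4x + 1
Step 1: J′(-2) = -7; x₁ = -2 − 0.04·(-7) = -1.72
Step 2: J′(-1.72) = -5.88; x₂ = -1.72 − 0.04·(-5.88) = -1.4848
Step 3: J′(-1.4848) = -4.9392; x₃ = -1.4848 − 0.04·(-4.9392) = -1.287232
Step 4: J′(-1.287232) = -4.148928; x₄ = -1.287232 − 0.04·(-4.148928) = -1.12127488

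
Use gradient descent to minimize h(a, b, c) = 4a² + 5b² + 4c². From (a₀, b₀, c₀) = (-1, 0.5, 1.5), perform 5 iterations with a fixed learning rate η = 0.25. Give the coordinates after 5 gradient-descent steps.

∇h = (8a, 10b, 8c)
(a₁, b₁, c₁) = (-1, 0.5, 1.5) − 0.25·(-8, 5, 12) = (1, -0.75, -1.5)
(a₂, b₂, c₂) = (1, -0.75, -1.5) − 0.25·(8, -7.5, -12) = (-1, 1.125, 1.5)
(a₃, b₃, c₃) = (-1, 1.125, 1.5) − 0.25·(-8, 11.25, 12) = (1, -1.6875, -1.5)
(a₄, b₄, c₄) = (1, -1.6875, -1.5) − 0.25·(8, -16.875, -12) = (-1, 2.53125, 1.5)
(a₅, b₅, c₅) = (-1, 2.53125, 1.5) − 0.25·(-8, 25.3125, 12) = (1, -3.796875, -1.5)

(1, -3.796875, -1.5)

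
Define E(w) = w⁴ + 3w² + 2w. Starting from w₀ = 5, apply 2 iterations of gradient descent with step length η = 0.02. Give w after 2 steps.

E′(w) = 4w³ + 6w + 2
Step 1: E′(5) = 532; w₁ = 5 − 0.02·532 = -5.64
Step 2: E′(-5.64) = -749.464576; w₂ = -5.64 − 0.02·(-749.464576) = 9.34929152

9.34929152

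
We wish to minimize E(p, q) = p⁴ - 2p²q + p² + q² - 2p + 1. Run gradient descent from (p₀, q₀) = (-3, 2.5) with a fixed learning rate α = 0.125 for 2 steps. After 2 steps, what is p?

∇E = (4p³ - 4pq + 2p - 2, -2p² + 2q)
Step 1: at (-3, 2.5), ∇E = (-86, -13) → (-3, 2.5) − 0.125·(-86, -13) = (7.75, 4.125)
Step 2: at (7.75, 4.125), ∇E = (1747.5625, -111.875) → (7.75, 4.125) − 0.125·(1747.5625, -111.875) = (-210.6953125, 18.109375)
p = -210.6953125

-210.6953125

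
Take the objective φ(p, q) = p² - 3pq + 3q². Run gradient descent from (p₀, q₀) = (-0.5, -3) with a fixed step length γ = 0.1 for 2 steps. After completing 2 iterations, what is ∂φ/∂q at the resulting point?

∇φ = (2p - 3q, -3p + 6q)
(p₁, q₁) = (-0.5, -3) − 0.1·(8, -16.5) = (-1.3, -1.35)
(p₂, q₂) = (-1.3, -1.35) − 0.1·(1.45, -4.2) = (-1.445, -0.93)
∂φ/∂q at (-1.445, -0.93) = -1.245

-1.245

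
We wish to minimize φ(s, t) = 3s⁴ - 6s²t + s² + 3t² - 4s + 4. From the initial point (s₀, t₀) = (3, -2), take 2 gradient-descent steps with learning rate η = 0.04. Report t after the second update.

40.548736

∇φ = (12s³ - 12st + 2s - 4, -6s² + 6t)
Step 1: at (3, -2), ∇φ = (398, -66) → (3, -2) − 0.04·(398, -66) = (-12.92, 0.64)
Step 2: at (-12.92, 0.64), ∇φ = (-25810.883456, -997.7184) → (-12.92, 0.64) − 0.04·(-25810.883456, -997.7184) = (1019.51533824, 40.548736)
t = 40.548736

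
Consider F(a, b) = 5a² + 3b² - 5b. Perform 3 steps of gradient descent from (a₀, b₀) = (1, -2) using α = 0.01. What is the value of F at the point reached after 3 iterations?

∇F = (10a, 6b - 5)
Step 1: at (1, -2), ∇F = (10, -17) → (1, -2) − 0.01·(10, -17) = (0.9, -1.83)
Step 2: at (0.9, -1.83), ∇F = (9, -15.98) → (0.9, -1.83) − 0.01·(9, -15.98) = (0.81, -1.6702)
Step 3: at (0.81, -1.6702), ∇F = (8.1, -15.0212) → (0.81, -1.6702) − 0.01·(8.1, -15.0212) = (0.729, -1.519988)
F(0.729, -1.519988) = 17.188235560432

17.188235560432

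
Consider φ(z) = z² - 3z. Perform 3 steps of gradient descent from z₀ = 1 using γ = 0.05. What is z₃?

1.1355

φ′(z) = 2z - 3
Step 1: φ′(1) = -1; z₁ = 1 − 0.05·(-1) = 1.05
Step 2: φ′(1.05) = -0.9; z₂ = 1.05 − 0.05·(-0.9) = 1.095
Step 3: φ′(1.095) = -0.81; z₃ = 1.095 − 0.05·(-0.81) = 1.1355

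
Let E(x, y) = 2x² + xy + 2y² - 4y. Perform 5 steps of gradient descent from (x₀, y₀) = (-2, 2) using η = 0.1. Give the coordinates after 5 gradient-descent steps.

∇E = (4x + y, x + 4y - 4)
Step 1: at (-2, 2), ∇E = (-6, 2) → (-2, 2) − 0.1·(-6, 2) = (-1.4, 1.8)
Step 2: at (-1.4, 1.8), ∇E = (-3.8, 1.8) → (-1.4, 1.8) − 0.1·(-3.8, 1.8) = (-1.02, 1.62)
Step 3: at (-1.02, 1.62), ∇E = (-2.46, 1.46) → (-1.02, 1.62) − 0.1·(-2.46, 1.46) = (-0.774, 1.474)
Step 4: at (-0.774, 1.474), ∇E = (-1.622, 1.122) → (-0.774, 1.474) − 0.1·(-1.622, 1.122) = (-0.6118, 1.3618)
Step 5: at (-0.6118, 1.3618), ∇E = (-1.0854, 0.8354) → (-0.6118, 1.3618) − 0.1·(-1.0854, 0.8354) = (-0.50326, 1.27826)

(-0.50326, 1.27826)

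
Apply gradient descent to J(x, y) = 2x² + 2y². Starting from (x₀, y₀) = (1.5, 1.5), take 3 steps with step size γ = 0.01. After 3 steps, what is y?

∇J = (4x, 4y)
(x₁, y₁) = (1.5, 1.5) − 0.01·(6, 6) = (1.44, 1.44)
(x₂, y₂) = (1.44, 1.44) − 0.01·(5.76, 5.76) = (1.3824, 1.3824)
(x₃, y₃) = (1.3824, 1.3824) − 0.01·(5.5296, 5.5296) = (1.327104, 1.327104)
y = 1.327104

1.327104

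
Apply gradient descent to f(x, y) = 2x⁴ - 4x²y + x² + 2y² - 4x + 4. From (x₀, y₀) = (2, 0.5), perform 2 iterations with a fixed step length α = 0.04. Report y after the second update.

0.899616

∇f = (8x³ - 8xy + 2x - 4, -4x² + 4y)
Step 1: at (2, 0.5), ∇f = (56, -14) → (2, 0.5) − 0.04·(56, -14) = (-0.24, 1.06)
Step 2: at (-0.24, 1.06), ∇f = (-2.555392, 4.0096) → (-0.24, 1.06) − 0.04·(-2.555392, 4.0096) = (-0.13778432, 0.899616)
y = 0.899616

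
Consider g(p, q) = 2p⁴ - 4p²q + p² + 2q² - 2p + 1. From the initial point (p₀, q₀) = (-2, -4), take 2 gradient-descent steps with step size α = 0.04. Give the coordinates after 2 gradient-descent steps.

∇g = (8p³ - 8pq + 2p - 2, -4p² + 4q)
Step 1: at (-2, -4), ∇g = (-134, -32) → (-2, -4) − 0.04·(-134, -32) = (3.36, -2.72)
Step 2: at (3.36, -2.72), ∇g = (381.298048, -56.0384) → (3.36, -2.72) − 0.04·(381.298048, -56.0384) = (-11.89192192, -0.478464)

(-11.89192192, -0.478464)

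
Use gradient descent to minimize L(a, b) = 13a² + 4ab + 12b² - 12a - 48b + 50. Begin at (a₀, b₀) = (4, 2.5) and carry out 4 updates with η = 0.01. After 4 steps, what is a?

1.29495088

∇L = (26a + 4b - 12, 4a + 24b - 48)
Step 1: at (4, 2.5), ∇L = (102, 28) → (4, 2.5) − 0.01·(102, 28) = (2.98, 2.22)
Step 2: at (2.98, 2.22), ∇L = (74.36, 17.2) → (2.98, 2.22) − 0.01·(74.36, 17.2) = (2.2364, 2.048)
Step 3: at (2.2364, 2.048), ∇L = (54.3384, 10.0976) → (2.2364, 2.048) − 0.01·(54.3384, 10.0976) = (1.693016, 1.947024)
Step 4: at (1.693016, 1.947024), ∇L = (39.806512, 5.50064) → (1.693016, 1.947024) − 0.01·(39.806512, 5.50064) = (1.29495088, 1.8920176)
a = 1.29495088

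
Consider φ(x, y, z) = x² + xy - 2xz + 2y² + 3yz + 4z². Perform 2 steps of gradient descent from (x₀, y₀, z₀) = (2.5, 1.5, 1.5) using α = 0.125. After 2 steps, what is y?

-0.34375

∇φ = (2x + y - 2z, x + 4y + 3z, -2x + 3y + 8z)
Step 1: at (2.5, 1.5, 1.5), ∇φ = (3.5, 13, 11.5) → (2.5, 1.5, 1.5) − 0.125·(3.5, 13, 11.5) = (2.0625, -0.125, 0.0625)
Step 2: at (2.0625, -0.125, 0.0625), ∇φ = (3.875, 1.75, -4) → (2.0625, -0.125, 0.0625) − 0.125·(3.875, 1.75, -4) = (1.578125, -0.34375, 0.5625)
y = -0.34375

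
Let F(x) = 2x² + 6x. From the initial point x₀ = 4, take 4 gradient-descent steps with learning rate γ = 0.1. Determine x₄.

-0.7872

F′(x) = 4x + 6
Step 1: F′(4) = 22; x₁ = 4 − 0.1·22 = 1.8
Step 2: F′(1.8) = 13.2; x₂ = 1.8 − 0.1·13.2 = 0.48
Step 3: F′(0.48) = 7.92; x₃ = 0.48 − 0.1·7.92 = -0.312
Step 4: F′(-0.312) = 4.752; x₄ = -0.312 − 0.1·4.752 = -0.7872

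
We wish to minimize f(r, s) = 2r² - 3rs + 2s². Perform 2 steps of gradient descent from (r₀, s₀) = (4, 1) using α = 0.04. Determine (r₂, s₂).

(3.0816, 1.5264)

∇f = (4r - 3s, -3r + 4s)
(r₁, s₁) = (4, 1) − 0.04·(13, -8) = (3.48, 1.32)
(r₂, s₂) = (3.48, 1.32) − 0.04·(9.96, -5.16) = (3.0816, 1.5264)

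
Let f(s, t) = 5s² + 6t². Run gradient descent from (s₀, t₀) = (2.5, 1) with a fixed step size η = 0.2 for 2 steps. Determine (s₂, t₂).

∇f = (10s, 12t)
(s₁, t₁) = (2.5, 1) − 0.2·(25, 12) = (-2.5, -1.4)
(s₂, t₂) = (-2.5, -1.4) − 0.2·(-25, -16.8) = (2.5, 1.96)

(2.5, 1.96)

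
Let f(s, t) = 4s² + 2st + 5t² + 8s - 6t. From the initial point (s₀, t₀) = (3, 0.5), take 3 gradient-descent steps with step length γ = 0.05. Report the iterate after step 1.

∇f = (8s + 2t + 8, 2s + 10t - 6)
Step 1: at (3, 0.5), ∇f = (33, 5) → (3, 0.5) − 0.05·(33, 5) = (1.35, 0.25)

(1.35, 0.25)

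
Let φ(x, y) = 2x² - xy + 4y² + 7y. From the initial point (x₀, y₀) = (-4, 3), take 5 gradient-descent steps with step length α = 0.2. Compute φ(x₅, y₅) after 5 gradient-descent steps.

-2.0050458624

∇φ = (4x - y, -x + 8y + 7)
(x₁, y₁) = (-4, 3) − 0.2·(-19, 35) = (-0.2, -4)
(x₂, y₂) = (-0.2, -4) − 0.2·(3.2, -24.8) = (-0.84, 0.96)
(x₃, y₃) = (-0.84, 0.96) − 0.2·(-4.32, 15.52) = (0.024, -2.144)
(x₄, y₄) = (0.024, -2.144) − 0.2·(2.24, -10.176) = (-0.424, -0.1088)
(x₅, y₅) = (-0.424, -0.1088) − 0.2·(-1.5872, 6.5536) = (-0.10656, -1.41952)
φ(-0.10656, -1.41952) = -2.0050458624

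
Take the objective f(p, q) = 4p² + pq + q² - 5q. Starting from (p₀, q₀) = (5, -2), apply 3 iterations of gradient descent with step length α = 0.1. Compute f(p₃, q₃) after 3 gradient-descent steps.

∇f = (8p + q, p + 2q - 5)
Step 1: at (5, -2), ∇f = (38, -4) → (5, -2) − 0.1·(38, -4) = (1.2, -1.6)
Step 2: at (1.2, -1.6), ∇f = (8, -7) → (1.2, -1.6) − 0.1·(8, -7) = (0.4, -0.9)
Step 3: at (0.4, -0.9), ∇f = (2.3, -6.4) → (0.4, -0.9) − 0.1·(2.3, -6.4) = (0.17, -0.26)
f(0.17, -0.26) = 1.439

1.439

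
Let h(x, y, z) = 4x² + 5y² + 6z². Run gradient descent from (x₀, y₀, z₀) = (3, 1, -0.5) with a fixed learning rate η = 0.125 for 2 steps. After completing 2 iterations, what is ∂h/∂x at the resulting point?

∇h = (8x, 10y, 12z)
Step 1: at (3, 1, -0.5), ∇h = (24, 10, -6) → (3, 1, -0.5) − 0.125·(24, 10, -6) = (0, -0.25, 0.25)
Step 2: at (0, -0.25, 0.25), ∇h = (0, -2.5, 3) → (0, -0.25, 0.25) − 0.125·(0, -2.5, 3) = (0, 0.0625, -0.125)
∂h/∂x at (0, 0.0625, -0.125) = 0

0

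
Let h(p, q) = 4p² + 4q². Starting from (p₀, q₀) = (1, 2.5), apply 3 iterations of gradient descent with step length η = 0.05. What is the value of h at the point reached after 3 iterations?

∇h = (8p, 8q)
(p₁, q₁) = (1, 2.5) − 0.05·(8, 20) = (0.6, 1.5)
(p₂, q₂) = (0.6, 1.5) − 0.05·(4.8, 12) = (0.36, 0.9)
(p₃, q₃) = (0.36, 0.9) − 0.05·(2.88, 7.2) = (0.216, 0.54)
h(0.216, 0.54) = 1.353024

1.353024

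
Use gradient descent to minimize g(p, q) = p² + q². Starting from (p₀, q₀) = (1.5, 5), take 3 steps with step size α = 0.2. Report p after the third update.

0.324

∇g = (2p, 2q)
Step 1: at (1.5, 5), ∇g = (3, 10) → (1.5, 5) − 0.2·(3, 10) = (0.9, 3)
Step 2: at (0.9, 3), ∇g = (1.8, 6) → (0.9, 3) − 0.2·(1.8, 6) = (0.54, 1.8)
Step 3: at (0.54, 1.8), ∇g = (1.08, 3.6) → (0.54, 1.8) − 0.2·(1.08, 3.6) = (0.324, 1.08)
p = 0.324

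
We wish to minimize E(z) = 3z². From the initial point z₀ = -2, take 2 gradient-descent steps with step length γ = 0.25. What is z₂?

E′(z) = 6z
z₁ = -2 − 0.25·(-12) = 1
z₂ = 1 − 0.25·6 = -0.5

-0.5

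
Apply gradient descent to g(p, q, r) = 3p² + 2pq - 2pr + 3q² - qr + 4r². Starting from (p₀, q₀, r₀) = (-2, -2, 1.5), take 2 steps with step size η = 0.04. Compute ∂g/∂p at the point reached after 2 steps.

-7.1296

∇g = (6p + 2q - 2r, 2p + 6q - r, -2p - q + 8r)
(p₁, q₁, r₁) = (-2, -2, 1.5) − 0.04·(-19, -17.5, 18) = (-1.24, -1.3, 0.78)
(p₂, q₂, r₂) = (-1.24, -1.3, 0.78) − 0.04·(-11.6, -11.06, 10.02) = (-0.776, -0.8576, 0.3792)
∂g/∂p at (-0.776, -0.8576, 0.3792) = -7.1296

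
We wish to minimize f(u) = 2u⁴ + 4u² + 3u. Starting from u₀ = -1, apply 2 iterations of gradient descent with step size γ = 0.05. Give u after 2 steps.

f′(u) = 8u³ + 8u + 3
Step 1: f′(-1) = -13; u₁ = -1 − 0.05·(-13) = -0.35
Step 2: f′(-0.35) = -0.143; u₂ = -0.35 − 0.05·(-0.143) = -0.34285

-0.34285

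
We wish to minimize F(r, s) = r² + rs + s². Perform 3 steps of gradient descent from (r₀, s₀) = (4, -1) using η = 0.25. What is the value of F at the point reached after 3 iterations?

1.114013671875

∇F = (2r + s, r + 2s)
(r₁, s₁) = (4, -1) − 0.25·(7, 2) = (2.25, -1.5)
(r₂, s₂) = (2.25, -1.5) − 0.25·(3, -0.75) = (1.5, -1.3125)
(r₃, s₃) = (1.5, -1.3125) − 0.25·(1.6875, -1.125) = (1.078125, -1.03125)
F(1.078125, -1.03125) = 1.114013671875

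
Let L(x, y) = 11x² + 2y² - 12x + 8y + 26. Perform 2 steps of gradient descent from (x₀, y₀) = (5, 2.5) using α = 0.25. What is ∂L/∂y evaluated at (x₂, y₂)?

∇L = (22x - 12, 4y + 8)
(x₁, y₁) = (5, 2.5) − 0.25·(98, 18) = (-19.5, -2)
(x₂, y₂) = (-19.5, -2) − 0.25·(-441, 0) = (90.75, -2)
∂L/∂y at (90.75, -2) = 0

0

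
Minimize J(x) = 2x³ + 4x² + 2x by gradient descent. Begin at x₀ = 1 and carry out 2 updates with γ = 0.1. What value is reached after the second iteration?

-0.536

J′(x) = 6x² + 8x + 2
x₁ = 1 − 0.1·16 = -0.6
x₂ = -0.6 − 0.1·(-0.64) = -0.536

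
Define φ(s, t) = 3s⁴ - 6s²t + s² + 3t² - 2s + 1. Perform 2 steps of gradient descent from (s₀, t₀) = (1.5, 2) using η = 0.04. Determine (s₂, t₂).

∇φ = (12s³ - 12st + 2s - 2, -6s² + 6t)
Step 1: at (1.5, 2), ∇φ = (5.5, -1.5) → (1.5, 2) − 0.04·(5.5, -1.5) = (1.28, 2.06)
Step 2: at (1.28, 2.06), ∇φ = (-5.915776, 2.5296) → (1.28, 2.06) − 0.04·(-5.915776, 2.5296) = (1.51663104, 1.958816)

(1.51663104, 1.958816)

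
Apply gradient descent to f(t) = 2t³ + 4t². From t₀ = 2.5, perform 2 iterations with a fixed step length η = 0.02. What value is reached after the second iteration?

f′(t) = 6t² + 8t
t₁ = 2.5 − 0.02·57.5 = 1.35
t₂ = 1.35 − 0.02·21.735 = 0.9153

0.9153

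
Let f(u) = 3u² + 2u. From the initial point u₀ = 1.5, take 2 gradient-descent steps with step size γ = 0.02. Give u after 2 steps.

f′(u) = 6u + 2
Step 1: f′(1.5) = 11; u₁ = 1.5 − 0.02·11 = 1.28
Step 2: f′(1.28) = 9.68; u₂ = 1.28 − 0.02·9.68 = 1.0864

1.0864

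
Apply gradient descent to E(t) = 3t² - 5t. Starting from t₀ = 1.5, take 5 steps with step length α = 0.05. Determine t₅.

E′(t) = 6t - 5
t₁ = 1.5 − 0.05·4 = 1.3
t₂ = 1.3 − 0.05·2.8 = 1.16
t₃ = 1.16 − 0.05·1.96 = 1.062
t₄ = 1.062 − 0.05·1.372 = 0.9934
t₅ = 0.9934 − 0.05·0.9604 = 0.94538

0.94538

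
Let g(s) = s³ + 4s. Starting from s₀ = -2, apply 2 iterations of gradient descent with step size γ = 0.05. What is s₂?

g′(s) = 3s² + 4
Step 1: g′(-2) = 16; s₁ = -2 − 0.05·16 = -2.8
Step 2: g′(-2.8) = 27.52; s₂ = -2.8 − 0.05·27.52 = -4.176

-4.176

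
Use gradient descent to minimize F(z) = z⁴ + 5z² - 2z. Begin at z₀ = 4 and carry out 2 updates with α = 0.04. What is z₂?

F′(z) = 4z³ + 10z - 2
z₁ = 4 − 0.04·294 = -7.76
z₂ = -7.76 − 0.04·(-1948.754304) = 70.19017216

70.19017216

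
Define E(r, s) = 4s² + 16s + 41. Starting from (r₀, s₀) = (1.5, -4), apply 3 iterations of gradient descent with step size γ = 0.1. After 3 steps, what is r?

∇E = (0, 8s + 16)
Step 1: at (1.5, -4), ∇E = (0, -16) → (1.5, -4) − 0.1·(0, -16) = (1.5, -2.4)
Step 2: at (1.5, -2.4), ∇E = (0, -3.2) → (1.5, -2.4) − 0.1·(0, -3.2) = (1.5, -2.08)
Step 3: at (1.5, -2.08), ∇E = (0, -0.64) → (1.5, -2.08) − 0.1·(0, -0.64) = (1.5, -2.016)
r = 1.5

1.5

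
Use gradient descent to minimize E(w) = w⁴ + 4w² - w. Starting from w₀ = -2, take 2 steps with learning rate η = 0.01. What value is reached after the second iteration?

E′(w) = 4w³ + 8w - 1
w₁ = -2 − 0.01·(-49) = -1.51
w₂ = -1.51 − 0.01·(-26.851804) = -1.24148196

-1.24148196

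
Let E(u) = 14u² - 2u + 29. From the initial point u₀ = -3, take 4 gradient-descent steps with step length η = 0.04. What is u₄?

E′(u) = 28u - 2
u₁ = -3 − 0.04·(-86) = 0.44
u₂ = 0.44 − 0.04·10.32 = 0.0272
u₃ = 0.0272 − 0.04·(-1.2384) = 0.076736
u₄ = 0.076736 − 0.04·0.148608 = 0.07079168

0.07079168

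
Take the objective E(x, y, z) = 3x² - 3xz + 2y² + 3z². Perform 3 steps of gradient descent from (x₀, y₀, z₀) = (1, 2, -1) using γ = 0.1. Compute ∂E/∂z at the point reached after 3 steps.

-0.009

∇E = (6x - 3z, 4y, -3x + 6z)
Step 1: at (1, 2, -1), ∇E = (9, 8, -9) → (1, 2, -1) − 0.1·(9, 8, -9) = (0.1, 1.2, -0.1)
Step 2: at (0.1, 1.2, -0.1), ∇E = (0.9, 4.8, -0.9) → (0.1, 1.2, -0.1) − 0.1·(0.9, 4.8, -0.9) = (0.01, 0.72, -0.01)
Step 3: at (0.01, 0.72, -0.01), ∇E = (0.09, 2.88, -0.09) → (0.01, 0.72, -0.01) − 0.1·(0.09, 2.88, -0.09) = (0.001, 0.432, -0.001)
∂E/∂z at (0.001, 0.432, -0.001) = -0.009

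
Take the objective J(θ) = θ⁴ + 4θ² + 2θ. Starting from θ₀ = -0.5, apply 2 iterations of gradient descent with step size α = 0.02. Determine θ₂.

J′(θ) = 4θ³ + 8θ + 2
θ₁ = -0.5 − 0.02·(-2.5) = -0.45
θ₂ = -0.45 − 0.02·(-1.9645) = -0.41071

-0.41071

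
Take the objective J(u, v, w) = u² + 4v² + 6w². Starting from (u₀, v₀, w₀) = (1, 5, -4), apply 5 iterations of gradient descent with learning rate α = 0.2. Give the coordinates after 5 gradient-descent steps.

(0.07776, -0.3888, 21.51296)

∇J = (2u, 8v, 12w)
Step 1: at (1, 5, -4), ∇J = (2, 40, -48) → (1, 5, -4) − 0.2·(2, 40, -48) = (0.6, -3, 5.6)
Step 2: at (0.6, -3, 5.6), ∇J = (1.2, -24, 67.2) → (0.6, -3, 5.6) − 0.2·(1.2, -24, 67.2) = (0.36, 1.8, -7.84)
Step 3: at (0.36, 1.8, -7.84), ∇J = (0.72, 14.4, -94.08) → (0.36, 1.8, -7.84) − 0.2·(0.72, 14.4, -94.08) = (0.216, -1.08, 10.976)
Step 4: at (0.216, -1.08, 10.976), ∇J = (0.432, -8.64, 131.712) → (0.216, -1.08, 10.976) − 0.2·(0.432, -8.64, 131.712) = (0.1296, 0.648, -15.3664)
Step 5: at (0.1296, 0.648, -15.3664), ∇J = (0.2592, 5.184, -184.3968) → (0.1296, 0.648, -15.3664) − 0.2·(0.2592, 5.184, -184.3968) = (0.07776, -0.3888, 21.51296)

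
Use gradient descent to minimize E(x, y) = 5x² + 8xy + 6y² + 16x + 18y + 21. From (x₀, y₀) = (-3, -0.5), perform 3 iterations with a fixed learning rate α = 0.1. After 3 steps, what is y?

0.124

∇E = (10x + 8y + 16, 8x + 12y + 18)
(x₁, y₁) = (-3, -0.5) − 0.1·(-18, -12) = (-1.2, 0.7)
(x₂, y₂) = (-1.2, 0.7) − 0.1·(9.6, 16.8) = (-2.16, -0.98)
(x₃, y₃) = (-2.16, -0.98) − 0.1·(-13.44, -11.04) = (-0.816, 0.124)
y = 0.124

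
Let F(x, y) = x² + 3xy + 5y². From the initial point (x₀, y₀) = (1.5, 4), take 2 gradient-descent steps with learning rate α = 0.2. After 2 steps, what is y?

5.8

∇F = (2x + 3y, 3x + 10y)
(x₁, y₁) = (1.5, 4) − 0.2·(15, 44.5) = (-1.5, -4.9)
(x₂, y₂) = (-1.5, -4.9) − 0.2·(-17.7, -53.5) = (2.04, 5.8)
y = 5.8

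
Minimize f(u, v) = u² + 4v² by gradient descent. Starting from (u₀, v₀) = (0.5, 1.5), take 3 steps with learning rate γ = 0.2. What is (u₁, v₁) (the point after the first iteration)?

∇f = (2u, 8v)
(u₁, v₁) = (0.5, 1.5) − 0.2·(1, 12) = (0.3, -0.9)

(0.3, -0.9)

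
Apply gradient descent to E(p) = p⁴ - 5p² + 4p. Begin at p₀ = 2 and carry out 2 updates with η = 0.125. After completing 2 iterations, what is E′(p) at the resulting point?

8.5

E′(p) = 4p³ - 10p + 4
Step 1: E′(2) = 16; p₁ = 2 − 0.125·16 = 0
Step 2: E′(0) = 4; p₂ = 0 − 0.125·4 = -0.5
E′(p) at (-0.5) = 8.5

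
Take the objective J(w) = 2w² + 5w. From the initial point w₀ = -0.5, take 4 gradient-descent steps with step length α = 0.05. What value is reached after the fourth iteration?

-0.9428

J′(w) = 4w + 5
w₁ = -0.5 − 0.05·3 = -0.65
w₂ = -0.65 − 0.05·2.4 = -0.77
w₃ = -0.77 − 0.05·1.92 = -0.866
w₄ = -0.866 − 0.05·1.536 = -0.9428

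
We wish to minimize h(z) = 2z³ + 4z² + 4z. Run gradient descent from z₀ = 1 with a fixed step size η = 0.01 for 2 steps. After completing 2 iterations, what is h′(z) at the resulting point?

h′(z) = 6z² + 8z + 4
Step 1: h′(1) = 18; z₁ = 1 − 0.01·18 = 0.82
Step 2: h′(0.82) = 14.5944; z₂ = 0.82 − 0.01·14.5944 = 0.674056
h′(z) at (0.674056) = 12.118556946816

12.118556946816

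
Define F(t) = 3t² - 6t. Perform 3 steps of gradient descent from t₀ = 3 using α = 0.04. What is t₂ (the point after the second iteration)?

2.1552

F′(t) = 6t - 6
Step 1: F′(3) = 12; t₁ = 3 − 0.04·12 = 2.52
Step 2: F′(2.52) = 9.12; t₂ = 2.52 − 0.04·9.12 = 2.1552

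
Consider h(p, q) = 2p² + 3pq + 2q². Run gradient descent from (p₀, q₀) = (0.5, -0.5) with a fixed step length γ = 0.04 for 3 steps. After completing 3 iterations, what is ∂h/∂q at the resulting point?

∇h = (4p + 3q, 3p + 4q)
(p₁, q₁) = (0.5, -0.5) − 0.04·(0.5, -0.5) = (0.48, -0.48)
(p₂, q₂) = (0.48, -0.48) − 0.04·(0.48, -0.48) = (0.4608, -0.4608)
(p₃, q₃) = (0.4608, -0.4608) − 0.04·(0.4608, -0.4608) = (0.442368, -0.442368)
∂h/∂q at (0.442368, -0.442368) = -0.442368

-0.442368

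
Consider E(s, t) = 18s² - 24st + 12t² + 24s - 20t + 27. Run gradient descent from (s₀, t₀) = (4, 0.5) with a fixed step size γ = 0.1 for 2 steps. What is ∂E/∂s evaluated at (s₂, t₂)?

∇E = (36s - 24t + 24, -24s + 24t - 20)
Step 1: at (4, 0.5), ∇E = (156, -104) → (4, 0.5) − 0.1·(156, -104) = (-11.6, 10.9)
Step 2: at (-11.6, 10.9), ∇E = (-655.2, 520) → (-11.6, 10.9) − 0.1·(-655.2, 520) = (53.92, -41.1)
∂E/∂s at (53.92, -41.1) = 2951.52

2951.52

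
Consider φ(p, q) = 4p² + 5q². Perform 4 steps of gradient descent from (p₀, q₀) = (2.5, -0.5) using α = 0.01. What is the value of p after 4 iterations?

1.7909824

∇φ = (8p, 10q)
(p₁, q₁) = (2.5, -0.5) − 0.01·(20, -5) = (2.3, -0.45)
(p₂, q₂) = (2.3, -0.45) − 0.01·(18.4, -4.5) = (2.116, -0.405)
(p₃, q₃) = (2.116, -0.405) − 0.01·(16.928, -4.05) = (1.94672, -0.3645)
(p₄, q₄) = (1.94672, -0.3645) − 0.01·(15.57376, -3.645) = (1.7909824, -0.32805)
p = 1.7909824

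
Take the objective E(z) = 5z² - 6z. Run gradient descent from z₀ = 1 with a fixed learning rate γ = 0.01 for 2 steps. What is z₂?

0.924

E′(z) = 10z - 6
Step 1: E′(1) = 4; z₁ = 1 − 0.01·4 = 0.96
Step 2: E′(0.96) = 3.6; z₂ = 0.96 − 0.01·3.6 = 0.924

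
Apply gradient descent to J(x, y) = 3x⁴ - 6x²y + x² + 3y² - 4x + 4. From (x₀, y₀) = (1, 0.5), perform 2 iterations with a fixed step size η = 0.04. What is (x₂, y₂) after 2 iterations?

(0.89828608, 0.640544)

∇J = (12x³ - 12xy + 2x - 4, -6x² + 6y)
(x₁, y₁) = (1, 0.5) − 0.04·(4, -3) = (0.84, 0.62)
(x₂, y₂) = (0.84, 0.62) − 0.04·(-1.457152, -0.5136) = (0.89828608, 0.640544)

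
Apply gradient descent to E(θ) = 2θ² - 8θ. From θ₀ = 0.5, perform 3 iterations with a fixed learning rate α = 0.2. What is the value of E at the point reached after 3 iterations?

E′(θ) = 4θ - 8
Step 1: E′(0.5) = -6; θ₁ = 0.5 − 0.2·(-6) = 1.7
Step 2: E′(1.7) = -1.2; θ₂ = 1.7 − 0.2·(-1.2) = 1.94
Step 3: E′(1.94) = -0.24; θ₃ = 1.94 − 0.2·(-0.24) = 1.988
E(1.988) = -7.999712

-7.999712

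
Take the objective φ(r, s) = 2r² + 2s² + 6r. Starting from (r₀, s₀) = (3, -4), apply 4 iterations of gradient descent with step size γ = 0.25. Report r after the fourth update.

∇φ = (4r + 6, 4s)
(r₁, s₁) = (3, -4) − 0.25·(18, -16) = (-1.5, 0)
(r₂, s₂) = (-1.5, 0) − 0.25·(0, 0) = (-1.5, 0)
(r₃, s₃) = (-1.5, 0) − 0.25·(0, 0) = (-1.5, 0)
(r₄, s₄) = (-1.5, 0) − 0.25·(0, 0) = (-1.5, 0)
r = -1.5

-1.5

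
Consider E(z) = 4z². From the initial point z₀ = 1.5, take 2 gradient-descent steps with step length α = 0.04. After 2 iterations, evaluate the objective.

E′(z) = 8z
Step 1: E′(1.5) = 12; z₁ = 1.5 − 0.04·12 = 1.02
Step 2: E′(1.02) = 8.16; z₂ = 1.02 − 0.04·8.16 = 0.6936
E(0.6936) = 1.92432384

1.92432384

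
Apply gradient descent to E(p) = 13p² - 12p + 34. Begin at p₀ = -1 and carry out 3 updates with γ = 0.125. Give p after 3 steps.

E′(p) = 26p - 12
p₁ = -1 − 0.125·(-38) = 3.75
p₂ = 3.75 − 0.125·85.5 = -6.9375
p₃ = -6.9375 − 0.125·(-192.375) = 17.109375

17.109375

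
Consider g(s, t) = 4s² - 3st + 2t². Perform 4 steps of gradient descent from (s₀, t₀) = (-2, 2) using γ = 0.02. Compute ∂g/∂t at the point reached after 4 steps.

6.6487856

∇g = (8s - 3t, -3s + 4t)
(s₁, t₁) = (-2, 2) − 0.02·(-22, 14) = (-1.56, 1.72)
(s₂, t₂) = (-1.56, 1.72) − 0.02·(-17.64, 11.56) = (-1.2072, 1.4888)
(s₃, t₃) = (-1.2072, 1.4888) − 0.02·(-14.124, 9.5768) = (-0.92472, 1.297264)
(s₄, t₄) = (-0.92472, 1.297264) − 0.02·(-11.289552, 7.963216) = (-0.69892896, 1.13799968)
∂g/∂t at (-0.69892896, 1.13799968) = 6.6487856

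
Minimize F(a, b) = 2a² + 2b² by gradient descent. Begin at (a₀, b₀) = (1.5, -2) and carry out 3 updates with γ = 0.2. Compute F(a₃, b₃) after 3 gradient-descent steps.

∇F = (4a, 4b)
(a₁, b₁) = (1.5, -2) − 0.2·(6, -8) = (0.3, -0.4)
(a₂, b₂) = (0.3, -0.4) − 0.2·(1.2, -1.6) = (0.06, -0.08)
(a₃, b₃) = (0.06, -0.08) − 0.2·(0.24, -0.32) = (0.012, -0.016)
F(0.012, -0.016) = 0.0008

0.0008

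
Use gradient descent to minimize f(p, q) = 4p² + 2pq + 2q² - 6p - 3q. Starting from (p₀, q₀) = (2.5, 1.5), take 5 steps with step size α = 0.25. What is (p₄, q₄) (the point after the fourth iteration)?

∇f = (8p + 2q - 6, 2p + 4q - 3)
Step 1: at (2.5, 1.5), ∇f = (17, 8) → (2.5, 1.5) − 0.25·(17, 8) = (-1.75, -0.5)
Step 2: at (-1.75, -0.5), ∇f = (-21, -8.5) → (-1.75, -0.5) − 0.25·(-21, -8.5) = (3.5, 1.625)
Step 3: at (3.5, 1.625), ∇f = (25.25, 10.5) → (3.5, 1.625) − 0.25·(25.25, 10.5) = (-2.8125, -1)
Step 4: at (-2.8125, -1), ∇f = (-30.5, -12.625) → (-2.8125, -1) − 0.25·(-30.5, -12.625) = (4.8125, 2.15625)

(4.8125, 2.15625)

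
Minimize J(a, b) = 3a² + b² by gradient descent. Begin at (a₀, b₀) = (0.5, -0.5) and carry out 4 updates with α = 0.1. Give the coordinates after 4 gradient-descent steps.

(0.0128, -0.2048)

∇J = (6a, 2b)
(a₁, b₁) = (0.5, -0.5) − 0.1·(3, -1) = (0.2, -0.4)
(a₂, b₂) = (0.2, -0.4) − 0.1·(1.2, -0.8) = (0.08, -0.32)
(a₃, b₃) = (0.08, -0.32) − 0.1·(0.48, -0.64) = (0.032, -0.256)
(a₄, b₄) = (0.032, -0.256) − 0.1·(0.192, -0.512) = (0.0128, -0.2048)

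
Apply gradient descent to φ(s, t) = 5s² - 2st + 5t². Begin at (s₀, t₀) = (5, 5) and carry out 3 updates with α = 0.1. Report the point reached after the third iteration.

(0.04, 0.04)

∇φ = (10s - 2t, -2s + 10t)
(s₁, t₁) = (5, 5) − 0.1·(40, 40) = (1, 1)
(s₂, t₂) = (1, 1) − 0.1·(8, 8) = (0.2, 0.2)
(s₃, t₃) = (0.2, 0.2) − 0.1·(1.6, 1.6) = (0.04, 0.04)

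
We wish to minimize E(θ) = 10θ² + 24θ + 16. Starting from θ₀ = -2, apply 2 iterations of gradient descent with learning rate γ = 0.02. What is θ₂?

E′(θ) = 20θ + 24
Step 1: E′(-2) = -16; θ₁ = -2 − 0.02·(-16) = -1.68
Step 2: E′(-1.68) = -9.6; θ₂ = -1.68 − 0.02·(-9.6) = -1.488

-1.488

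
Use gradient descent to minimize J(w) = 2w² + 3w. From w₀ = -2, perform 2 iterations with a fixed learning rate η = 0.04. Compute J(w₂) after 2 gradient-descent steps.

0.430848

J′(w) = 4w + 3
w₁ = -2 − 0.04·(-5) = -1.8
w₂ = -1.8 − 0.04·(-4.2) = -1.632
J(-1.632) = 0.430848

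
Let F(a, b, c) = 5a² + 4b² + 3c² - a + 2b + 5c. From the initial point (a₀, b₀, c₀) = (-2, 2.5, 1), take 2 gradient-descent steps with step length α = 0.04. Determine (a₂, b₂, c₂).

∇F = (10a - 1, 8b + 2, 6c + 5)
(a₁, b₁, c₁) = (-2, 2.5, 1) − 0.04·(-21, 22, 11) = (-1.16, 1.62, 0.56)
(a₂, b₂, c₂) = (-1.16, 1.62, 0.56) − 0.04·(-12.6, 14.96, 8.36) = (-0.656, 1.0216, 0.2256)

(-0.656, 1.0216, 0.2256)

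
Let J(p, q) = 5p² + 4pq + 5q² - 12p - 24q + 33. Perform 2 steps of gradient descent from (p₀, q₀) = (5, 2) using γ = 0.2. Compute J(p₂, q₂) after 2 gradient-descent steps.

∇J = (10p + 4q - 12, 4p + 10q - 24)
Step 1: at (5, 2), ∇J = (46, 16) → (5, 2) − 0.2·(46, 16) = (-4.2, -1.2)
Step 2: at (-4.2, -1.2), ∇J = (-58.8, -52.8) → (-4.2, -1.2) − 0.2·(-58.8, -52.8) = (7.56, 9.36)
J(7.56, 9.36) = 724.5024

724.5024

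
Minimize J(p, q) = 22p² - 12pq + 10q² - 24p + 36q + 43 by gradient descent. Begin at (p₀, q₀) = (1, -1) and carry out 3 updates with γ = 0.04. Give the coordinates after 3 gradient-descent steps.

∇J = (44p - 12q - 24, -12p + 20q + 36)
Step 1: at (1, -1), ∇J = (32, 4) → (1, -1) − 0.04·(32, 4) = (-0.28, -1.16)
Step 2: at (-0.28, -1.16), ∇J = (-22.4, 16.16) → (-0.28, -1.16) − 0.04·(-22.4, 16.16) = (0.616, -1.8064)
Step 3: at (0.616, -1.8064), ∇J = (24.7808, -7.52) → (0.616, -1.8064) − 0.04·(24.7808, -7.52) = (-0.375232, -1.5056)

(-0.375232, -1.5056)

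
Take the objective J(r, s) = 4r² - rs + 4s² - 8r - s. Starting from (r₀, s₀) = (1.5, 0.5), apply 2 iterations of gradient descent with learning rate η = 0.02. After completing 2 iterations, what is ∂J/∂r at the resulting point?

∇J = (8r - s - 8, -r + 8s - 1)
Step 1: at (1.5, 0.5), ∇J = (3.5, 1.5) → (1.5, 0.5) − 0.02·(3.5, 1.5) = (1.43, 0.47)
Step 2: at (1.43, 0.47), ∇J = (2.97, 1.33) → (1.43, 0.47) − 0.02·(2.97, 1.33) = (1.3706, 0.4434)
∂J/∂r at (1.3706, 0.4434) = 2.5214

2.5214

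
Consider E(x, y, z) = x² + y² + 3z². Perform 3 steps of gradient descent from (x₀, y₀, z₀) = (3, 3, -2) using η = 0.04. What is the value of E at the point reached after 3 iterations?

13.226789167104

∇E = (2x, 2y, 6z)
Step 1: at (3, 3, -2), ∇E = (6, 6, -12) → (3, 3, -2) − 0.04·(6, 6, -12) = (2.76, 2.76, -1.52)
Step 2: at (2.76, 2.76, -1.52), ∇E = (5.52, 5.52, -9.12) → (2.76, 2.76, -1.52) − 0.04·(5.52, 5.52, -9.12) = (2.5392, 2.5392, -1.1552)
Step 3: at (2.5392, 2.5392, -1.1552), ∇E = (5.0784, 5.0784, -6.9312) → (2.5392, 2.5392, -1.1552) − 0.04·(5.0784, 5.0784, -6.9312) = (2.336064, 2.336064, -0.877952)
E(2.336064, 2.336064, -0.877952) = 13.226789167104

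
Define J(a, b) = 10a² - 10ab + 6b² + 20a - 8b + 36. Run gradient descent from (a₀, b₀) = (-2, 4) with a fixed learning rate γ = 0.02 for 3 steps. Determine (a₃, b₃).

(-0.1664, 1.71328)

∇J = (20a - 10b + 20, -10a + 12b - 8)
(a₁, b₁) = (-2, 4) − 0.02·(-60, 60) = (-0.8, 2.8)
(a₂, b₂) = (-0.8, 2.8) − 0.02·(-24, 33.6) = (-0.32, 2.128)
(a₃, b₃) = (-0.32, 2.128) − 0.02·(-7.68, 20.736) = (-0.1664, 1.71328)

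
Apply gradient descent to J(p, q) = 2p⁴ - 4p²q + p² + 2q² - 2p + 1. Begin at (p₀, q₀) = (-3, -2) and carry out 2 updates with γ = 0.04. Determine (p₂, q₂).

∇J = (8p³ - 8pq + 2p - 2, -4p² + 4q)
(p₁, q₁) = (-3, -2) − 0.04·(-272, -44) = (7.88, -0.24)
(p₂, q₂) = (7.88, -0.24) − 0.04·(3943.320576, -249.3376) = (-149.85282304, 9.733504)

(-149.85282304, 9.733504)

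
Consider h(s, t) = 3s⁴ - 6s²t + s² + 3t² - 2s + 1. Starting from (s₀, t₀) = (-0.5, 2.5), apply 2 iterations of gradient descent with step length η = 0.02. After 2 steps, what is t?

2.022892

∇h = (12s³ - 12st + 2s - 2, -6s² + 6t)
Step 1: at (-0.5, 2.5), ∇h = (10.5, 13.5) → (-0.5, 2.5) − 0.02·(10.5, 13.5) = (-0.71, 2.23)
Step 2: at (-0.71, 2.23), ∇h = (11.284668, 10.3554) → (-0.71, 2.23) − 0.02·(11.284668, 10.3554) = (-0.93569336, 2.022892)
t = 2.022892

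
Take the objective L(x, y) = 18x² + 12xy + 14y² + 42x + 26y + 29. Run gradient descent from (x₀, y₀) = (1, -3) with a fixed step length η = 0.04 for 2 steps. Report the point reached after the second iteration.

∇L = (36x + 12y + 42, 12x + 28y + 26)
Step 1: at (1, -3), ∇L = (42, -46) → (1, -3) − 0.04·(42, -46) = (-0.68, -1.16)
Step 2: at (-0.68, -1.16), ∇L = (3.6, -14.64) → (-0.68, -1.16) − 0.04·(3.6, -14.64) = (-0.824, -0.5744)

(-0.824, -0.5744)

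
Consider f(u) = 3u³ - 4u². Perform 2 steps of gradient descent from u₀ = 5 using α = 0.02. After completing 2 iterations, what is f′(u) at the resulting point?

f′(u) = 9u² - 8u
u₁ = 5 − 0.02·185 = 1.3
u₂ = 1.3 − 0.02·4.81 = 1.2038
f′(u) at (1.2038) = 3.41180996

3.41180996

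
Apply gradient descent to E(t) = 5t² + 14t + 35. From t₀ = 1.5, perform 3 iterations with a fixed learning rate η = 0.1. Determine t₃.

-1.4

E′(t) = 10t + 14
Step 1: E′(1.5) = 29; t₁ = 1.5 − 0.1·29 = -1.4
Step 2: E′(-1.4) = 0; t₂ = -1.4 − 0.1·0 = -1.4
Step 3: E′(-1.4) = 0; t₃ = -1.4 − 0.1·0 = -1.4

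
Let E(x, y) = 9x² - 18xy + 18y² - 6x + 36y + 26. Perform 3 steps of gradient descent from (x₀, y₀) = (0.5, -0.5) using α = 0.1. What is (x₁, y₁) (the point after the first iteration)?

(-0.7, -1.4)

∇E = (18x - 18y - 6, -18x + 36y + 36)
(x₁, y₁) = (0.5, -0.5) − 0.1·(12, 9) = (-0.7, -1.4)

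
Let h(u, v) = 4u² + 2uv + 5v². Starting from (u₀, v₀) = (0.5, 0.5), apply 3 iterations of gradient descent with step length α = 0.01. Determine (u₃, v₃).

(0.365044, 0.340196)

∇h = (8u + 2v, 2u + 10v)
Step 1: at (0.5, 0.5), ∇h = (5, 6) → (0.5, 0.5) − 0.01·(5, 6) = (0.45, 0.44)
Step 2: at (0.45, 0.44), ∇h = (4.48, 5.3) → (0.45, 0.44) − 0.01·(4.48, 5.3) = (0.4052, 0.387)
Step 3: at (0.4052, 0.387), ∇h = (4.0156, 4.6804) → (0.4052, 0.387) − 0.01·(4.0156, 4.6804) = (0.365044, 0.340196)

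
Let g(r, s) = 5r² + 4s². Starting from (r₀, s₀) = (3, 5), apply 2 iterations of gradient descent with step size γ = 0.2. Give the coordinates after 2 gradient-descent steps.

∇g = (10r, 8s)
Step 1: at (3, 5), ∇g = (30, 40) → (3, 5) − 0.2·(30, 40) = (-3, -3)
Step 2: at (-3, -3), ∇g = (-30, -24) → (-3, -3) − 0.2·(-30, -24) = (3, 1.8)

(3, 1.8)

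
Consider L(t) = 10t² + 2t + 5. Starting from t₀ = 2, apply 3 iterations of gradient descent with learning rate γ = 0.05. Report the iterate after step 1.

L′(t) = 20t + 2
t₁ = 2 − 0.05·42 = -0.1

-0.1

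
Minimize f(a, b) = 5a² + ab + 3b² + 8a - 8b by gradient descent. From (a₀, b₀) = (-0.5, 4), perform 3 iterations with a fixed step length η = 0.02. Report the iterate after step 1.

(-0.64, 3.69)

∇f = (10a + b + 8, a + 6b - 8)
(a₁, b₁) = (-0.5, 4) − 0.02·(7, 15.5) = (-0.64, 3.69)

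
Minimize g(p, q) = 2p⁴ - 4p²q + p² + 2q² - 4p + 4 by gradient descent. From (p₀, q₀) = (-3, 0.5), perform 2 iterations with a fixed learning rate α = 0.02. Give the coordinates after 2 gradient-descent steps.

(1.21491968, 1.216672)

∇g = (8p³ - 8pq + 2p - 4, -4p² + 4q)
Step 1: at (-3, 0.5), ∇g = (-214, -34) → (-3, 0.5) − 0.02·(-214, -34) = (1.28, 1.18)
Step 2: at (1.28, 1.18), ∇g = (3.254016, -1.8336) → (1.28, 1.18) − 0.02·(3.254016, -1.8336) = (1.21491968, 1.216672)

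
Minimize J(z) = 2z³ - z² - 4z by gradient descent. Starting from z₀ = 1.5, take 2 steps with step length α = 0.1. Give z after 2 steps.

0.9865

J′(z) = 6z² - 2z - 4
z₁ = 1.5 − 0.1·6.5 = 0.85
z₂ = 0.85 − 0.1·(-1.365) = 0.9865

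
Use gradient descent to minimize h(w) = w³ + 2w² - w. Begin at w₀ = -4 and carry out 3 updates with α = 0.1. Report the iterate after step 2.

-19.283

h′(w) = 3w² + 4w - 1
w₁ = -4 − 0.1·31 = -7.1
w₂ = -7.1 − 0.1·121.83 = -19.283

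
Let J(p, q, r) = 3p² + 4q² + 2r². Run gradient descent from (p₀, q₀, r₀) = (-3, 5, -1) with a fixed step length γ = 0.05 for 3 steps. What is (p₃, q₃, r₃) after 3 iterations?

∇J = (6p, 8q, 4r)
(p₁, q₁, r₁) = (-3, 5, -1) − 0.05·(-18, 40, -4) = (-2.1, 3, -0.8)
(p₂, q₂, r₂) = (-2.1, 3, -0.8) − 0.05·(-12.6, 24, -3.2) = (-1.47, 1.8, -0.64)
(p₃, q₃, r₃) = (-1.47, 1.8, -0.64) − 0.05·(-8.82, 14.4, -2.56) = (-1.029, 1.08, -0.512)

(-1.029, 1.08, -0.512)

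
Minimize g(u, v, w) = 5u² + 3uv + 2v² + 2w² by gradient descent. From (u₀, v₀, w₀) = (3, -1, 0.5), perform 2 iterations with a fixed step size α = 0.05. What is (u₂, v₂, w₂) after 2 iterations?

∇g = (10u + 3v, 3u + 4v, 4w)
Step 1: at (3, -1, 0.5), ∇g = (27, 5, 2) → (3, -1, 0.5) − 0.05·(27, 5, 2) = (1.65, -1.25, 0.4)
Step 2: at (1.65, -1.25, 0.4), ∇g = (12.75, -0.05, 1.6) → (1.65, -1.25, 0.4) − 0.05·(12.75, -0.05, 1.6) = (1.0125, -1.2475, 0.32)

(1.0125, -1.2475, 0.32)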